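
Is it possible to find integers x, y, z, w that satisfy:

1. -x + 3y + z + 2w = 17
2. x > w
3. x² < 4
Yes

Take x = 1, y = 6, z = 0, w = 0. Substituting into each constraint:
  (1) (-1) + 3(6) + 0 + 2(0) = 17 ✓
  (2) 1 > 0 ✓
  (3) x² = (1)² = 1, and 1 < 4 ✓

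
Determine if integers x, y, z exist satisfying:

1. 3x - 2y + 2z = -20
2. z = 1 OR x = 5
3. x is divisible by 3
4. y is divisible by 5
Yes

Take x = -24, y = -25, z = 1. Substituting into each constraint:
  (1) 3(-24) - 2(-25) + 2(1) = -20 ✓
  (2) z = 1, target 1 ✓ (first branch holds)
  (3) -24 = 3 × -8, remainder 0 ✓
  (4) -25 = 5 × -5, remainder 0 ✓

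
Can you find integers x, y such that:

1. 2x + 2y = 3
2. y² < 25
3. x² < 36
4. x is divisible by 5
No

Even the single constraint (2x + 2y = 3) is infeasible over the integers.

  - 2x + 2y = 3: every term on the left is divisible by 2, so the LHS ≡ 0 (mod 2), but the RHS 3 is not — no integer solution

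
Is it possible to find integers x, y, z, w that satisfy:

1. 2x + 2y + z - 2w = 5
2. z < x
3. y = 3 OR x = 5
Yes

Take x = 5, y = 0, z = 3, w = 4. Substituting into each constraint:
  (1) 2(5) + 2(0) + 3 - 2(4) = 5 ✓
  (2) 3 < 5 ✓
  (3) x = 5, target 5 ✓ (second branch holds)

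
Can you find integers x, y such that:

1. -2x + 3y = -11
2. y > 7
Yes

Take x = 19, y = 9. Substituting into each constraint:
  (1) -2(19) + 3(9) = -11 ✓
  (2) 9 > 7 ✓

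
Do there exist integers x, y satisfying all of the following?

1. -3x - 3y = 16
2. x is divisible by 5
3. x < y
No

Even the single constraint (-3x - 3y = 16) is infeasible over the integers.

  - -3x - 3y = 16: every term on the left is divisible by 3, so the LHS ≡ 0 (mod 3), but the RHS 16 is not — no integer solution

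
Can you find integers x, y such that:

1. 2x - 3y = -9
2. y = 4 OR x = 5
No

The full constraint system is jointly infeasible over the integers. Each constraint and what it forces:

  - 2x - 3y = -9: is a linear equation tying the variables together
  - y = 4 OR x = 5: forces a choice: either y = 4 or x = 5

Split on the disjunction (y = 4 OR x = 5):
  • If y = 4: with y = 4, every remaining term of the linear equation is divisible by 2, so the left side is ≡ 0 (mod 2); but the right side 3 ≡ 1 (mod 2). No integers can satisfy it.
  • If x = 5: with x = 5, every remaining term of the linear equation is divisible by 3, so the left side is ≡ 0 (mod 3); but the right side -19 ≡ 2 (mod 3). No integers can satisfy it.
Both branches are infeasible, so the system has no integer solution.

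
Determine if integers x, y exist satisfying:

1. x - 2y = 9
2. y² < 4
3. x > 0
Yes

Take x = 9, y = 0. Substituting into each constraint:
  (1) 9 - 2(0) = 9 ✓
  (2) y² = (0)² = 0, and 0 < 4 ✓
  (3) 9 > 0 ✓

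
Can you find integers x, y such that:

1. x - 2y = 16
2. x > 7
Yes

Take x = 8, y = -4. Substituting into each constraint:
  (1) 8 - 2(-4) = 16 ✓
  (2) 8 > 7 ✓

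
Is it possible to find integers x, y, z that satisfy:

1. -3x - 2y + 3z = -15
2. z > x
Yes

Take x = 0, y = 9, z = 1. Substituting into each constraint:
  (1) -3(0) - 2(9) + 3(1) = -15 ✓
  (2) 1 > 0 ✓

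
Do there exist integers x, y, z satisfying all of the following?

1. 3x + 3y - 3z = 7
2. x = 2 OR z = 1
No

Even the single constraint (3x + 3y - 3z = 7) is infeasible over the integers.

  - 3x + 3y - 3z = 7: every term on the left is divisible by 3, so the LHS ≡ 0 (mod 3), but the RHS 7 is not — no integer solution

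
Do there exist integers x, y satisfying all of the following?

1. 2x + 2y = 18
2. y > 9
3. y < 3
No

A contradictory subset is {y > 9, y < 3}. No integer assignment can satisfy these jointly:

  - y > 9: bounds one variable relative to a constant
  - y < 3: bounds one variable relative to a constant

Direct contradiction: the bounds on y require y ≥ 10 and y ≤ 2 simultaneously, which is empty.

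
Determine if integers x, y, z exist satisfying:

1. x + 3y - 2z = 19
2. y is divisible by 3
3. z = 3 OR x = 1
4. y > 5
Yes

Take x = 1, y = 6, z = 0. Substituting into each constraint:
  (1) 1 + 3(6) - 2(0) = 19 ✓
  (2) 6 = 3 × 2, remainder 0 ✓
  (3) x = 1, target 1 ✓ (second branch holds)
  (4) 6 > 5 ✓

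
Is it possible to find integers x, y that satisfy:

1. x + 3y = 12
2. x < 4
Yes

Take x = 3, y = 3. Substituting into each constraint:
  (1) 3 + 3(3) = 12 ✓
  (2) 3 < 4 ✓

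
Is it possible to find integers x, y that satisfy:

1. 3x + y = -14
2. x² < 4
Yes

Take x = 0, y = -14. Substituting into each constraint:
  (1) 3(0) + (-14) = -14 ✓
  (2) x² = (0)² = 0, and 0 < 4 ✓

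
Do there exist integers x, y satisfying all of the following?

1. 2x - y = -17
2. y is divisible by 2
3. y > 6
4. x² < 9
No

A contradictory subset is {2x - y = -17, y is divisible by 2}. No integer assignment can satisfy these jointly:

  - 2x - y = -17: is a linear equation tying the variables together
  - y is divisible by 2: restricts y to multiples of 2

Modular obstruction: writing y = 2y', every remaining term of the linear equation is divisible by 2, so the left side is ≡ 0 (mod 2); but the right side -17 ≡ 1 (mod 2). No integers can satisfy it.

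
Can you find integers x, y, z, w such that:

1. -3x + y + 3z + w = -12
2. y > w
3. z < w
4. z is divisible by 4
Yes

Take x = 5, y = 2, z = 0, w = 1. Substituting into each constraint:
  (1) -3(5) + 2 + 3(0) + 1 = -12 ✓
  (2) 2 > 1 ✓
  (3) 0 < 1 ✓
  (4) 0 = 4 × 0, remainder 0 ✓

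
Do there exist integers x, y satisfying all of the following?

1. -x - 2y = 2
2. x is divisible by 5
Yes

Take x = 0, y = -1. Substituting into each constraint:
  (1) 0 - 2(-1) = 2 ✓
  (2) 0 = 5 × 0, remainder 0 ✓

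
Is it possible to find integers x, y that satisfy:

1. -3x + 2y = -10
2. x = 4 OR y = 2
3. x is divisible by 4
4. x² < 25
Yes

Take x = 4, y = 1. Substituting into each constraint:
  (1) -3(4) + 2(1) = -10 ✓
  (2) x = 4, target 4 ✓ (first branch holds)
  (3) 4 = 4 × 1, remainder 0 ✓
  (4) x² = (4)² = 16, and 16 < 25 ✓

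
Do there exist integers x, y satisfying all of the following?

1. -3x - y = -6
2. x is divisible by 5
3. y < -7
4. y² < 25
No

A contradictory subset is {y < -7, y² < 25}. No integer assignment can satisfy these jointly:

  - y < -7: bounds one variable relative to a constant
  - y² < 25: restricts y to |y| ≤ 4

Direct contradiction: the bounds on y require y ≥ -4 and y ≤ -8 simultaneously, which is empty.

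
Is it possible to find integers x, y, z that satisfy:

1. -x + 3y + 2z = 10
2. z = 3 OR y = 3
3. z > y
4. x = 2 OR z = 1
Yes

Take x = 2, y = 2, z = 3. Substituting into each constraint:
  (1) (-2) + 3(2) + 2(3) = 10 ✓
  (2) z = 3, target 3 ✓ (first branch holds)
  (3) 3 > 2 ✓
  (4) x = 2, target 2 ✓ (first branch holds)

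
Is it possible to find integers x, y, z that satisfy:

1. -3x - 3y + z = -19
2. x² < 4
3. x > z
Yes

Take x = 0, y = 6, z = -1. Substituting into each constraint:
  (1) -3(0) - 3(6) + (-1) = -19 ✓
  (2) x² = (0)² = 0, and 0 < 4 ✓
  (3) 0 > -1 ✓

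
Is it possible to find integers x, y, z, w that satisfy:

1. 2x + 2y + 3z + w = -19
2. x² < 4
Yes

Take x = 0, y = 0, z = 0, w = -19. Substituting into each constraint:
  (1) 2(0) + 2(0) + 3(0) + (-19) = -19 ✓
  (2) x² = (0)² = 0, and 0 < 4 ✓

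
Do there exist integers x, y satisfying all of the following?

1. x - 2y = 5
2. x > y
Yes

Take x = 1, y = -2. Substituting into each constraint:
  (1) 1 - 2(-2) = 5 ✓
  (2) 1 > -2 ✓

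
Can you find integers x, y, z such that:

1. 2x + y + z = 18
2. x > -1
Yes

Take x = 9, y = 0, z = 0. Substituting into each constraint:
  (1) 2(9) + 0 + 0 = 18 ✓
  (2) 9 > -1 ✓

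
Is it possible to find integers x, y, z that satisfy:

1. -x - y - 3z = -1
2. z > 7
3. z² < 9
No

A contradictory subset is {z > 7, z² < 9}. No integer assignment can satisfy these jointly:

  - z > 7: bounds one variable relative to a constant
  - z² < 9: restricts z to |z| ≤ 2

Direct contradiction: the bounds on z require z ≥ 8 and z ≤ 2 simultaneously, which is empty.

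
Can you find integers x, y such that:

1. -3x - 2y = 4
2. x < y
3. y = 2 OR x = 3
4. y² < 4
No

The full constraint system is jointly infeasible over the integers. Each constraint and what it forces:

  - -3x - 2y = 4: is a linear equation tying the variables together
  - x < y: bounds one variable relative to another variable
  - y = 2 OR x = 3: forces a choice: either y = 2 or x = 3
  - y² < 4: restricts y to |y| ≤ 1

Split on the disjunction (y = 2 OR x = 3):
  • If y = 2: this contradicts y² < 4, which requires |y| ≤ 1.
  • If x = 3: with x = 3, every remaining term of the linear equation is divisible by 2, so the left side is ≡ 0 (mod 2); but the right side 13 ≡ 1 (mod 2). No integers can satisfy it.
Both branches are infeasible, so the system has no integer solution.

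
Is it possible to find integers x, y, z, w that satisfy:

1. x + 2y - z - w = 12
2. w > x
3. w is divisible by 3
Yes

Take x = -2, y = 7, z = 0, w = 0. Substituting into each constraint:
  (1) (-2) + 2(7) + 0 + 0 = 12 ✓
  (2) 0 > -2 ✓
  (3) 0 = 3 × 0, remainder 0 ✓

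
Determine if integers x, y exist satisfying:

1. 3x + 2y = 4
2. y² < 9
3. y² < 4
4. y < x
Yes

Take x = 2, y = -1. Substituting into each constraint:
  (1) 3(2) + 2(-1) = 4 ✓
  (2) y² = (-1)² = 1, and 1 < 9 ✓
  (3) y² = (-1)² = 1, and 1 < 4 ✓
  (4) -1 < 2 ✓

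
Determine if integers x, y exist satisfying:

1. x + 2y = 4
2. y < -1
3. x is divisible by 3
Yes

Take x = 12, y = -4. Substituting into each constraint:
  (1) 12 + 2(-4) = 4 ✓
  (2) -4 < -1 ✓
  (3) 12 = 3 × 4, remainder 0 ✓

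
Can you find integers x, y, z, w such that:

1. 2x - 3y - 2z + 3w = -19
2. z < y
Yes

Take x = 0, y = 3, z = 2, w = -2. Substituting into each constraint:
  (1) 2(0) - 3(3) - 2(2) + 3(-2) = -19 ✓
  (2) 2 < 3 ✓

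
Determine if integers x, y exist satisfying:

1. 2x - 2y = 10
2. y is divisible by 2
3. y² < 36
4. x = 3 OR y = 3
Yes

Take x = 3, y = -2. Substituting into each constraint:
  (1) 2(3) - 2(-2) = 10 ✓
  (2) -2 = 2 × -1, remainder 0 ✓
  (3) y² = (-2)² = 4, and 4 < 36 ✓
  (4) x = 3, target 3 ✓ (first branch holds)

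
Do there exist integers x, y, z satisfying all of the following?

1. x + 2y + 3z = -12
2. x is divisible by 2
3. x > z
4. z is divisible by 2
Yes

Take x = 2, y = -7, z = 0. Substituting into each constraint:
  (1) 2 + 2(-7) + 3(0) = -12 ✓
  (2) 2 = 2 × 1, remainder 0 ✓
  (3) 2 > 0 ✓
  (4) 0 = 2 × 0, remainder 0 ✓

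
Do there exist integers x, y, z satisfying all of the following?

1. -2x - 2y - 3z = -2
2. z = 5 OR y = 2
Yes

Take x = -1, y = 2, z = 0. Substituting into each constraint:
  (1) -2(-1) - 2(2) - 3(0) = -2 ✓
  (2) y = 2, target 2 ✓ (second branch holds)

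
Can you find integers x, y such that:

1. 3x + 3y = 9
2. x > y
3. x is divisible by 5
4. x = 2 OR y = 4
No

The full constraint system is jointly infeasible over the integers. Each constraint and what it forces:

  - 3x + 3y = 9: is a linear equation tying the variables together
  - x > y: bounds one variable relative to another variable
  - x is divisible by 5: restricts x to multiples of 5
  - x = 2 OR y = 4: forces a choice: either x = 2 or y = 4

Split on the disjunction (x = 2 OR y = 4):
  • If x = 2: this contradicts the divisibility constraint — 2 is not a multiple of 5.
  • If y = 4: with y = 4, writing x = 5x', every remaining term of the linear equation is divisible by 15, so the left side is ≡ 0 (mod 15); but the right side -3 ≡ 12 (mod 15). No integers can satisfy it.
Both branches are infeasible, so the system has no integer solution.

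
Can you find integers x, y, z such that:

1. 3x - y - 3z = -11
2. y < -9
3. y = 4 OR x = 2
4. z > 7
Yes

Take x = 2, y = -10, z = 9. Substituting into each constraint:
  (1) 3(2) + 10 - 3(9) = -11 ✓
  (2) -10 < -9 ✓
  (3) x = 2, target 2 ✓ (second branch holds)
  (4) 9 > 7 ✓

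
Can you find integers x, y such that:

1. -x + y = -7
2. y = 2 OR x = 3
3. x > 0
Yes

Take x = 9, y = 2. Substituting into each constraint:
  (1) (-9) + 2 = -7 ✓
  (2) y = 2, target 2 ✓ (first branch holds)
  (3) 9 > 0 ✓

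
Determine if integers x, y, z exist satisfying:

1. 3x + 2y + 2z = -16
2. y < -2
Yes

Take x = 0, y = -3, z = -5. Substituting into each constraint:
  (1) 3(0) + 2(-3) + 2(-5) = -16 ✓
  (2) -3 < -2 ✓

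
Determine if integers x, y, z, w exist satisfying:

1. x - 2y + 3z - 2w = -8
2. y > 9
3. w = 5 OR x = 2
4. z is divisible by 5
Yes

Take x = 22, y = 10, z = 0, w = 5. Substituting into each constraint:
  (1) 22 - 2(10) + 3(0) - 2(5) = -8 ✓
  (2) 10 > 9 ✓
  (3) w = 5, target 5 ✓ (first branch holds)
  (4) 0 = 5 × 0, remainder 0 ✓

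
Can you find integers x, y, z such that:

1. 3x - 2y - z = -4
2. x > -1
Yes

Take x = 0, y = 0, z = 4. Substituting into each constraint:
  (1) 3(0) - 2(0) + (-4) = -4 ✓
  (2) 0 > -1 ✓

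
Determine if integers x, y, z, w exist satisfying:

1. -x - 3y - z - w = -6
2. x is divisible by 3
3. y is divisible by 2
Yes

Take x = 0, y = 0, z = 0, w = 6. Substituting into each constraint:
  (1) 0 - 3(0) + 0 + (-6) = -6 ✓
  (2) 0 = 3 × 0, remainder 0 ✓
  (3) 0 = 2 × 0, remainder 0 ✓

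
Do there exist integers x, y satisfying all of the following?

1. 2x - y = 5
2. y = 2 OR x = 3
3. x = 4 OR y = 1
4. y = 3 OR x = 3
Yes

Take x = 3, y = 1. Substituting into each constraint:
  (1) 2(3) + (-1) = 5 ✓
  (2) x = 3, target 3 ✓ (second branch holds)
  (3) y = 1, target 1 ✓ (second branch holds)
  (4) x = 3, target 3 ✓ (second branch holds)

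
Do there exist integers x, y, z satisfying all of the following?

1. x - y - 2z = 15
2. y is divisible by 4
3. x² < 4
Yes

Take x = 1, y = 0, z = -7. Substituting into each constraint:
  (1) 1 + 0 - 2(-7) = 15 ✓
  (2) 0 = 4 × 0, remainder 0 ✓
  (3) x² = (1)² = 1, and 1 < 4 ✓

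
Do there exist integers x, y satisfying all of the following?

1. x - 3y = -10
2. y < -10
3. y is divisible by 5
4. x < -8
Yes

Take x = -55, y = -15. Substituting into each constraint:
  (1) (-55) - 3(-15) = -10 ✓
  (2) -15 < -10 ✓
  (3) -15 = 5 × -3, remainder 0 ✓
  (4) -55 < -8 ✓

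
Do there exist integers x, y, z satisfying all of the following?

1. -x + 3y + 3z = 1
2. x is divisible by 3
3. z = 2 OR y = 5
No

A contradictory subset is {-x + 3y + 3z = 1, x is divisible by 3}. No integer assignment can satisfy these jointly:

  - -x + 3y + 3z = 1: is a linear equation tying the variables together
  - x is divisible by 3: restricts x to multiples of 3

Modular obstruction: writing x = 3x', every remaining term of the linear equation is divisible by 3, so the left side is ≡ 0 (mod 3); but the right side 1 ≡ 1 (mod 3). No integers can satisfy it.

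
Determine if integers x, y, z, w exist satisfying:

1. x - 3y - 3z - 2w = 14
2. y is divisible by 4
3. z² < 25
Yes

Take x = 0, y = 0, z = 0, w = -7. Substituting into each constraint:
  (1) 0 - 3(0) - 3(0) - 2(-7) = 14 ✓
  (2) 0 = 4 × 0, remainder 0 ✓
  (3) z² = (0)² = 0, and 0 < 25 ✓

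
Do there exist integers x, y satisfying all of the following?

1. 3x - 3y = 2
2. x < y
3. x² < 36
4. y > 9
No

Even the single constraint (3x - 3y = 2) is infeasible over the integers.

  - 3x - 3y = 2: every term on the left is divisible by 3, so the LHS ≡ 0 (mod 3), but the RHS 2 is not — no integer solution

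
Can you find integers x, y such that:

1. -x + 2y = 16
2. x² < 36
Yes

Take x = 0, y = 8. Substituting into each constraint:
  (1) 0 + 2(8) = 16 ✓
  (2) x² = (0)² = 0, and 0 < 36 ✓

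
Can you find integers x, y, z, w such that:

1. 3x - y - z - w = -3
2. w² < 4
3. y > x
Yes

Take x = -1, y = 0, z = 0, w = 0. Substituting into each constraint:
  (1) 3(-1) + 0 + 0 + 0 = -3 ✓
  (2) w² = (0)² = 0, and 0 < 4 ✓
  (3) 0 > -1 ✓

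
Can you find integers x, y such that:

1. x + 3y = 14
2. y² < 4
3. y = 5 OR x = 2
No

The full constraint system is jointly infeasible over the integers. Each constraint and what it forces:

  - x + 3y = 14: is a linear equation tying the variables together
  - y² < 4: restricts y to |y| ≤ 1
  - y = 5 OR x = 2: forces a choice: either y = 5 or x = 2

Split on the disjunction (y = 5 OR x = 2):
  • If y = 5: this contradicts y² < 4, which requires |y| ≤ 1.
  • If x = 2: the equation forces y = 4, but y² < 4 requires |y| ≤ 1.
Both branches are infeasible, so the system has no integer solution.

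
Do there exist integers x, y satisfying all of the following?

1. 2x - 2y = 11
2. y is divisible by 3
No

Even the single constraint (2x - 2y = 11) is infeasible over the integers.

  - 2x - 2y = 11: every term on the left is divisible by 2, so the LHS ≡ 0 (mod 2), but the RHS 11 is not — no integer solution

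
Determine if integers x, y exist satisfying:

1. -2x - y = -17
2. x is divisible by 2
Yes

Take x = 0, y = 17. Substituting into each constraint:
  (1) -2(0) + (-17) = -17 ✓
  (2) 0 = 2 × 0, remainder 0 ✓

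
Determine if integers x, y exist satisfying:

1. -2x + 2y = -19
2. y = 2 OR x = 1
No

Even the single constraint (-2x + 2y = -19) is infeasible over the integers.

  - -2x + 2y = -19: every term on the left is divisible by 2, so the LHS ≡ 0 (mod 2), but the RHS -19 is not — no integer solution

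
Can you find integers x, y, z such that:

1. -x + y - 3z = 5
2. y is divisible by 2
Yes

Take x = 0, y = 2, z = -1. Substituting into each constraint:
  (1) 0 + 2 - 3(-1) = 5 ✓
  (2) 2 = 2 × 1, remainder 0 ✓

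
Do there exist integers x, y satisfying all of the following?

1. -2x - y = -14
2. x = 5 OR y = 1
Yes

Take x = 5, y = 4. Substituting into each constraint:
  (1) -2(5) + (-4) = -14 ✓
  (2) x = 5, target 5 ✓ (first branch holds)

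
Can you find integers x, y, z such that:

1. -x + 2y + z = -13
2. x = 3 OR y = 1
Yes

Take x = 3, y = 0, z = -10. Substituting into each constraint:
  (1) (-3) + 2(0) + (-10) = -13 ✓
  (2) x = 3, target 3 ✓ (first branch holds)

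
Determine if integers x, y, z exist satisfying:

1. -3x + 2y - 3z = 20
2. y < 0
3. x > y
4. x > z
Yes

Take x = 0, y = -2, z = -8. Substituting into each constraint:
  (1) -3(0) + 2(-2) - 3(-8) = 20 ✓
  (2) -2 < 0 ✓
  (3) 0 > -2 ✓
  (4) 0 > -8 ✓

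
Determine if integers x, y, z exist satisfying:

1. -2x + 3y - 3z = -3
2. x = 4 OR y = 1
Yes

Take x = 3, y = 1, z = 0. Substituting into each constraint:
  (1) -2(3) + 3(1) - 3(0) = -3 ✓
  (2) y = 1, target 1 ✓ (second branch holds)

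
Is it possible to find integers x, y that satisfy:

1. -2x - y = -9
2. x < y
Yes

Take x = 2, y = 5. Substituting into each constraint:
  (1) -2(2) + (-5) = -9 ✓
  (2) 2 < 5 ✓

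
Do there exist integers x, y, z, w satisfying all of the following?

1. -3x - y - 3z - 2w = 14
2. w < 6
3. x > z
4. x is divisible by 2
Yes

Take x = 0, y = -11, z = -1, w = 0. Substituting into each constraint:
  (1) -3(0) + 11 - 3(-1) - 2(0) = 14 ✓
  (2) 0 < 6 ✓
  (3) 0 > -1 ✓
  (4) 0 = 2 × 0, remainder 0 ✓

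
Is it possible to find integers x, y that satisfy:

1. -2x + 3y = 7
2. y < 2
Yes

Take x = -2, y = 1. Substituting into each constraint:
  (1) -2(-2) + 3(1) = 7 ✓
  (2) 1 < 2 ✓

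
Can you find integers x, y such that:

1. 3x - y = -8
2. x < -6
Yes

Take x = -7, y = -13. Substituting into each constraint:
  (1) 3(-7) + 13 = -8 ✓
  (2) -7 < -6 ✓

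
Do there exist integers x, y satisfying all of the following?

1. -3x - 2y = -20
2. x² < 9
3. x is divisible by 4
Yes

Take x = 0, y = 10. Substituting into each constraint:
  (1) -3(0) - 2(10) = -20 ✓
  (2) x² = (0)² = 0, and 0 < 9 ✓
  (3) 0 = 4 × 0, remainder 0 ✓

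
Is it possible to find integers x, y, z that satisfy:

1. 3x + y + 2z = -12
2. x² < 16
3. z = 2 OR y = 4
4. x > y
Yes

Take x = -3, y = -7, z = 2. Substituting into each constraint:
  (1) 3(-3) + (-7) + 2(2) = -12 ✓
  (2) x² = (-3)² = 9, and 9 < 16 ✓
  (3) z = 2, target 2 ✓ (first branch holds)
  (4) -3 > -7 ✓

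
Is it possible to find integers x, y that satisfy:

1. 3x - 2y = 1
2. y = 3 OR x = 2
No

The full constraint system is jointly infeasible over the integers. Each constraint and what it forces:

  - 3x - 2y = 1: is a linear equation tying the variables together
  - y = 3 OR x = 2: forces a choice: either y = 3 or x = 2

Split on the disjunction (y = 3 OR x = 2):
  • If y = 3: with y = 3, every remaining term of the linear equation is divisible by 3, so the left side is ≡ 0 (mod 3); but the right side 7 ≡ 1 (mod 3). No integers can satisfy it.
  • If x = 2: with x = 2, every remaining term of the linear equation is divisible by 2, so the left side is ≡ 0 (mod 2); but the right side -5 ≡ 1 (mod 2). No integers can satisfy it.
Both branches are infeasible, so the system has no integer solution.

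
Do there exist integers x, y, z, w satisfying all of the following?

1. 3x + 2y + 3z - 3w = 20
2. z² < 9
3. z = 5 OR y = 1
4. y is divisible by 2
No

A contradictory subset is {z² < 9, z = 5 OR y = 1, y is divisible by 2}. No integer assignment can satisfy these jointly:

  - z² < 9: restricts z to |z| ≤ 2
  - z = 5 OR y = 1: forces a choice: either z = 5 or y = 1
  - y is divisible by 2: restricts y to multiples of 2

Split on the disjunction (z = 5 OR y = 1):
  • If z = 5: this contradicts z² < 9, which requires |z| ≤ 2.
  • If y = 1: this contradicts the divisibility constraint — 1 is not a multiple of 2.
Both branches are infeasible, so the system has no integer solution.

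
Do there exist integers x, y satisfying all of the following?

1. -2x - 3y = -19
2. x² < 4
Yes

Take x = -1, y = 7. Substituting into each constraint:
  (1) -2(-1) - 3(7) = -19 ✓
  (2) x² = (-1)² = 1, and 1 < 4 ✓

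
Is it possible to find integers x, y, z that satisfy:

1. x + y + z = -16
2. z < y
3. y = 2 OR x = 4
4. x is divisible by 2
Yes

Take x = -18, y = 2, z = 0. Substituting into each constraint:
  (1) (-18) + 2 + 0 = -16 ✓
  (2) 0 < 2 ✓
  (3) y = 2, target 2 ✓ (first branch holds)
  (4) -18 = 2 × -9, remainder 0 ✓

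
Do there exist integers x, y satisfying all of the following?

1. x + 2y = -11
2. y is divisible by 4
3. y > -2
Yes

Take x = -11, y = 0. Substituting into each constraint:
  (1) (-11) + 2(0) = -11 ✓
  (2) 0 = 4 × 0, remainder 0 ✓
  (3) 0 > -2 ✓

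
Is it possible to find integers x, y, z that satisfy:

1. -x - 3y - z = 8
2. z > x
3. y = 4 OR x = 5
Yes

Take x = -11, y = 4, z = -9. Substituting into each constraint:
  (1) 11 - 3(4) + 9 = 8 ✓
  (2) -9 > -11 ✓
  (3) y = 4, target 4 ✓ (first branch holds)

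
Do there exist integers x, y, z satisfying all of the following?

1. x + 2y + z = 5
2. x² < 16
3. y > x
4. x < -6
No

A contradictory subset is {x² < 16, x < -6}. No integer assignment can satisfy these jointly:

  - x² < 16: restricts x to |x| ≤ 3
  - x < -6: bounds one variable relative to a constant

Direct contradiction: the bounds on x require x ≥ -3 and x ≤ -7 simultaneously, which is empty.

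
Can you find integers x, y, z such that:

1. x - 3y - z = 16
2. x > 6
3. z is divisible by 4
Yes

Take x = 7, y = -3, z = 0. Substituting into each constraint:
  (1) 7 - 3(-3) + 0 = 16 ✓
  (2) 7 > 6 ✓
  (3) 0 = 4 × 0, remainder 0 ✓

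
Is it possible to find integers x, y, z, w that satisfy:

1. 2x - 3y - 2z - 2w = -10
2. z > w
Yes

Take x = -4, y = 0, z = 1, w = 0. Substituting into each constraint:
  (1) 2(-4) - 3(0) - 2(1) - 2(0) = -10 ✓
  (2) 1 > 0 ✓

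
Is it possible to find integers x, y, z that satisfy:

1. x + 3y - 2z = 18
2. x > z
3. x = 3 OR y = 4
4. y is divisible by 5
Yes

Take x = 3, y = -5, z = -15. Substituting into each constraint:
  (1) 3 + 3(-5) - 2(-15) = 18 ✓
  (2) 3 > -15 ✓
  (3) x = 3, target 3 ✓ (first branch holds)
  (4) -5 = 5 × -1, remainder 0 ✓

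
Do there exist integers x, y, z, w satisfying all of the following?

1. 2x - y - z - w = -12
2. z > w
Yes

Take x = 0, y = 13, z = 0, w = -1. Substituting into each constraint:
  (1) 2(0) + (-13) + 0 + 1 = -12 ✓
  (2) 0 > -1 ✓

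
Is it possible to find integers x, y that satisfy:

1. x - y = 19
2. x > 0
Yes

Take x = 1, y = -18. Substituting into each constraint:
  (1) 1 + 18 = 19 ✓
  (2) 1 > 0 ✓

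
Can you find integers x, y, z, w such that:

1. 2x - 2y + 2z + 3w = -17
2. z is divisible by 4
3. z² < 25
Yes

Take x = 2, y = 0, z = 0, w = -7. Substituting into each constraint:
  (1) 2(2) - 2(0) + 2(0) + 3(-7) = -17 ✓
  (2) 0 = 4 × 0, remainder 0 ✓
  (3) z² = (0)² = 0, and 0 < 25 ✓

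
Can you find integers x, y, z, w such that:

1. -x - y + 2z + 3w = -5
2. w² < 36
Yes

Take x = 0, y = 0, z = 2, w = -3. Substituting into each constraint:
  (1) 0 + 0 + 2(2) + 3(-3) = -5 ✓
  (2) w² = (-3)² = 9, and 9 < 36 ✓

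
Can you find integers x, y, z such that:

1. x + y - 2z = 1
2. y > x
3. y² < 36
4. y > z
Yes

Take x = -1, y = 0, z = -1. Substituting into each constraint:
  (1) (-1) + 0 - 2(-1) = 1 ✓
  (2) 0 > -1 ✓
  (3) y² = (0)² = 0, and 0 < 36 ✓
  (4) 0 > -1 ✓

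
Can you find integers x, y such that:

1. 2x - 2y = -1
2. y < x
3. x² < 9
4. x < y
No

Even the single constraint (2x - 2y = -1) is infeasible over the integers.

  - 2x - 2y = -1: every term on the left is divisible by 2, so the LHS ≡ 0 (mod 2), but the RHS -1 is not — no integer solution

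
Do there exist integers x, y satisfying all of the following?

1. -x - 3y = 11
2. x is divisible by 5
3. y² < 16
Yes

Take x = -20, y = 3. Substituting into each constraint:
  (1) 20 - 3(3) = 11 ✓
  (2) -20 = 5 × -4, remainder 0 ✓
  (3) y² = (3)² = 9, and 9 < 16 ✓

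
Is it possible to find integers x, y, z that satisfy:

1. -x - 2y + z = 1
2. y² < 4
Yes

Take x = 0, y = 0, z = 1. Substituting into each constraint:
  (1) 0 - 2(0) + 1 = 1 ✓
  (2) y² = (0)² = 0, and 0 < 4 ✓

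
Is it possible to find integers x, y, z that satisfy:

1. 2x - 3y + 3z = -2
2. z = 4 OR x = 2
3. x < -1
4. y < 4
Yes

Take x = -4, y = 2, z = 4. Substituting into each constraint:
  (1) 2(-4) - 3(2) + 3(4) = -2 ✓
  (2) z = 4, target 4 ✓ (first branch holds)
  (3) -4 < -1 ✓
  (4) 2 < 4 ✓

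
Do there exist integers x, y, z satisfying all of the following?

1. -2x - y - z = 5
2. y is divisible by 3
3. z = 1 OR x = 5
Yes

Take x = 5, y = 0, z = -15. Substituting into each constraint:
  (1) -2(5) + 0 + 15 = 5 ✓
  (2) 0 = 3 × 0, remainder 0 ✓
  (3) x = 5, target 5 ✓ (second branch holds)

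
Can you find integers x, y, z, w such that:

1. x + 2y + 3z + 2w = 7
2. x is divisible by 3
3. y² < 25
Yes

Take x = 0, y = 0, z = 1, w = 2. Substituting into each constraint:
  (1) 0 + 2(0) + 3(1) + 2(2) = 7 ✓
  (2) 0 = 3 × 0, remainder 0 ✓
  (3) y² = (0)² = 0, and 0 < 25 ✓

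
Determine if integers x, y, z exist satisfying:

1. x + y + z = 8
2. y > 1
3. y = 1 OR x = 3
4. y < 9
Yes

Take x = 3, y = 2, z = 3. Substituting into each constraint:
  (1) 3 + 2 + 3 = 8 ✓
  (2) 2 > 1 ✓
  (3) x = 3, target 3 ✓ (second branch holds)
  (4) 2 < 9 ✓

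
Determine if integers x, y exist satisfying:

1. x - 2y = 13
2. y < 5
Yes

Take x = 1, y = -6. Substituting into each constraint:
  (1) 1 - 2(-6) = 13 ✓
  (2) -6 < 5 ✓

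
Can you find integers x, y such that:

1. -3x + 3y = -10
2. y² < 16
No

Even the single constraint (-3x + 3y = -10) is infeasible over the integers.

  - -3x + 3y = -10: every term on the left is divisible by 3, so the LHS ≡ 0 (mod 3), but the RHS -10 is not — no integer solution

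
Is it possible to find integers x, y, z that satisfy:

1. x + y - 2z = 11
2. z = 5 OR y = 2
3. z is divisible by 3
Yes

Take x = 21, y = 2, z = 6. Substituting into each constraint:
  (1) 21 + 2 - 2(6) = 11 ✓
  (2) y = 2, target 2 ✓ (second branch holds)
  (3) 6 = 3 × 2, remainder 0 ✓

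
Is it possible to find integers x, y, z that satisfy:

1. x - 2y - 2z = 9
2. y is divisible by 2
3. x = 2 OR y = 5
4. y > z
No

A contradictory subset is {x - 2y - 2z = 9, y is divisible by 2, x = 2 OR y = 5}. No integer assignment can satisfy these jointly:

  - x - 2y - 2z = 9: is a linear equation tying the variables together
  - y is divisible by 2: restricts y to multiples of 2
  - x = 2 OR y = 5: forces a choice: either x = 2 or y = 5

Split on the disjunction (x = 2 OR y = 5):
  • If x = 2: with x = 2, writing y = 2y', every remaining term of the linear equation is divisible by 2, so the left side is ≡ 0 (mod 2); but the right side 7 ≡ 1 (mod 2). No integers can satisfy it.
  • If y = 5: this contradicts the divisibility constraint — 5 is not a multiple of 2.
Both branches are infeasible, so the system has no integer solution.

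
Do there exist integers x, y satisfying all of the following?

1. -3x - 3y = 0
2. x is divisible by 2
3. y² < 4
Yes

Take x = 0, y = 0. Substituting into each constraint:
  (1) -3(0) - 3(0) = 0 ✓
  (2) 0 = 2 × 0, remainder 0 ✓
  (3) y² = (0)² = 0, and 0 < 4 ✓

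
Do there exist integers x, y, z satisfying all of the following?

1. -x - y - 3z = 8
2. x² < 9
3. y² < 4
Yes

Take x = 1, y = 0, z = -3. Substituting into each constraint:
  (1) (-1) + 0 - 3(-3) = 8 ✓
  (2) x² = (1)² = 1, and 1 < 9 ✓
  (3) y² = (0)² = 0, and 0 < 4 ✓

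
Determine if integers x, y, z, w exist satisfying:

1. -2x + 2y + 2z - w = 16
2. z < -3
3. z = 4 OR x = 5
Yes

Take x = 5, y = 17, z = -4, w = 0. Substituting into each constraint:
  (1) -2(5) + 2(17) + 2(-4) + 0 = 16 ✓
  (2) -4 < -3 ✓
  (3) x = 5, target 5 ✓ (second branch holds)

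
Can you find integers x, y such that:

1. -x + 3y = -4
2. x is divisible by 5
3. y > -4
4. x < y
Yes

Take x = -5, y = -3. Substituting into each constraint:
  (1) 5 + 3(-3) = -4 ✓
  (2) -5 = 5 × -1, remainder 0 ✓
  (3) -3 > -4 ✓
  (4) -5 < -3 ✓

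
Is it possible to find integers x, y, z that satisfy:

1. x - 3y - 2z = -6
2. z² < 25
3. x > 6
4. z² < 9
Yes

Take x = 7, y = 3, z = 2. Substituting into each constraint:
  (1) 7 - 3(3) - 2(2) = -6 ✓
  (2) z² = (2)² = 4, and 4 < 25 ✓
  (3) 7 > 6 ✓
  (4) z² = (2)² = 4, and 4 < 9 ✓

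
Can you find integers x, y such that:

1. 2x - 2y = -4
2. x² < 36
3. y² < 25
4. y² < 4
Yes

Take x = -2, y = 0. Substituting into each constraint:
  (1) 2(-2) - 2(0) = -4 ✓
  (2) x² = (-2)² = 4, and 4 < 36 ✓
  (3) y² = (0)² = 0, and 0 < 25 ✓
  (4) y² = (0)² = 0, and 0 < 4 ✓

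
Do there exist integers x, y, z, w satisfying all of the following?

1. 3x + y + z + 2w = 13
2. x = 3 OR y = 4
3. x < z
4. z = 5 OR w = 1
Yes

Take x = 1, y = 4, z = 4, w = 1. Substituting into each constraint:
  (1) 3(1) + 4 + 4 + 2(1) = 13 ✓
  (2) y = 4, target 4 ✓ (second branch holds)
  (3) 1 < 4 ✓
  (4) w = 1, target 1 ✓ (second branch holds)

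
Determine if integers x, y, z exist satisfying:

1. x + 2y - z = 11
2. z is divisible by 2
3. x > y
Yes

Take x = 1, y = 0, z = -10. Substituting into each constraint:
  (1) 1 + 2(0) + 10 = 11 ✓
  (2) -10 = 2 × -5, remainder 0 ✓
  (3) 1 > 0 ✓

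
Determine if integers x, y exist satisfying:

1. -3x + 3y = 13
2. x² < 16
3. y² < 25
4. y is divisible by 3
No

Even the single constraint (-3x + 3y = 13) is infeasible over the integers.

  - -3x + 3y = 13: every term on the left is divisible by 3, so the LHS ≡ 0 (mod 3), but the RHS 13 is not — no integer solution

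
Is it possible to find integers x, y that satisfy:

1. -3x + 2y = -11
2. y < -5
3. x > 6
No

The full constraint system is jointly infeasible over the integers. Each constraint and what it forces:

  - -3x + 2y = -11: is a linear equation tying the variables together
  - y < -5: bounds one variable relative to a constant
  - x > 6: bounds one variable relative to a constant

Range argument: with x ∈ [7, ∞], y ∈ [−∞, -6], the left side of the equation is at most -33, but the right side is -11 > -33. No integer solution exists.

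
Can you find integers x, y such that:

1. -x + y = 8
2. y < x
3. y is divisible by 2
No

A contradictory subset is {-x + y = 8, y < x}. No integer assignment can satisfy these jointly:

  - -x + y = 8: is a linear equation tying the variables together
  - y < x: bounds one variable relative to another variable

From the equation, x − y = -8, i.e. x − y = -8; but x > y requires x − y ≥ 1. Contradiction.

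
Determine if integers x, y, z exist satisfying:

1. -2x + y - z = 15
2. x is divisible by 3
Yes

Take x = 0, y = 0, z = -15. Substituting into each constraint:
  (1) -2(0) + 0 + 15 = 15 ✓
  (2) 0 = 3 × 0, remainder 0 ✓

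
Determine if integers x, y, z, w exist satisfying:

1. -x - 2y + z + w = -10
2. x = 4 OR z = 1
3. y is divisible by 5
Yes

Take x = 4, y = 0, z = -6, w = 0. Substituting into each constraint:
  (1) (-4) - 2(0) + (-6) + 0 = -10 ✓
  (2) x = 4, target 4 ✓ (first branch holds)
  (3) 0 = 5 × 0, remainder 0 ✓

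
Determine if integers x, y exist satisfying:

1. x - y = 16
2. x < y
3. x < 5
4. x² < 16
No

A contradictory subset is {x - y = 16, x < y}. No integer assignment can satisfy these jointly:

  - x - y = 16: is a linear equation tying the variables together
  - x < y: bounds one variable relative to another variable

From the equation, x − y = 16, i.e. y − x = -16; but y > x requires y − x ≥ 1. Contradiction.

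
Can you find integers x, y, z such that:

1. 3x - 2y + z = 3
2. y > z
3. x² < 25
Yes

Take x = 2, y = 2, z = 1. Substituting into each constraint:
  (1) 3(2) - 2(2) + 1 = 3 ✓
  (2) 2 > 1 ✓
  (3) x² = (2)² = 4, and 4 < 25 ✓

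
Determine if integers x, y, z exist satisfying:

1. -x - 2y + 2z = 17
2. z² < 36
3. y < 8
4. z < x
Yes

Take x = 1, y = -9, z = 0. Substituting into each constraint:
  (1) (-1) - 2(-9) + 2(0) = 17 ✓
  (2) z² = (0)² = 0, and 0 < 36 ✓
  (3) -9 < 8 ✓
  (4) 0 < 1 ✓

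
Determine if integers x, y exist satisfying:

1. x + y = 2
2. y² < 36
Yes

Take x = 0, y = 2. Substituting into each constraint:
  (1) 0 + 2 = 2 ✓
  (2) y² = (2)² = 4, and 4 < 36 ✓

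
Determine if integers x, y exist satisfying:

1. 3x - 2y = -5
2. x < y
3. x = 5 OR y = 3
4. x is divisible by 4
No

A contradictory subset is {3x - 2y = -5, x = 5 OR y = 3, x is divisible by 4}. No integer assignment can satisfy these jointly:

  - 3x - 2y = -5: is a linear equation tying the variables together
  - x = 5 OR y = 3: forces a choice: either x = 5 or y = 3
  - x is divisible by 4: restricts x to multiples of 4

Modular obstruction: writing x = 4x', every remaining term of the linear equation is divisible by 2, so the left side is ≡ 0 (mod 2); but the right side -5 ≡ 1 (mod 2). No integers can satisfy it.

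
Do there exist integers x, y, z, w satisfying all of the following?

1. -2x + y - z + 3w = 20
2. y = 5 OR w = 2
Yes

Take x = -8, y = 5, z = 1, w = 0. Substituting into each constraint:
  (1) -2(-8) + 5 + (-1) + 3(0) = 20 ✓
  (2) y = 5, target 5 ✓ (first branch holds)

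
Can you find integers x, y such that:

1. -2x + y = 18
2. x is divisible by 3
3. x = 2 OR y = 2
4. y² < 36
No

A contradictory subset is {-2x + y = 18, x is divisible by 3, x = 2 OR y = 2}. No integer assignment can satisfy these jointly:

  - -2x + y = 18: is a linear equation tying the variables together
  - x is divisible by 3: restricts x to multiples of 3
  - x = 2 OR y = 2: forces a choice: either x = 2 or y = 2

Split on the disjunction (x = 2 OR y = 2):
  • If x = 2: this contradicts the divisibility constraint — 2 is not a multiple of 3.
  • If y = 2: with y = 2, writing x = 3x', every remaining term of the linear equation is divisible by 6, so the left side is ≡ 0 (mod 6); but the right side 16 ≡ 4 (mod 6). No integers can satisfy it.
Both branches are infeasible, so the system has no integer solution.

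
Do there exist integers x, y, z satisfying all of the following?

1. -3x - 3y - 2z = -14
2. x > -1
Yes

Take x = 0, y = 4, z = 1. Substituting into each constraint:
  (1) -3(0) - 3(4) - 2(1) = -14 ✓
  (2) 0 > -1 ✓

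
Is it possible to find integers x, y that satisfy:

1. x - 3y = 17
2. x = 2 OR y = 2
Yes

Take x = 2, y = -5. Substituting into each constraint:
  (1) 2 - 3(-5) = 17 ✓
  (2) x = 2, target 2 ✓ (first branch holds)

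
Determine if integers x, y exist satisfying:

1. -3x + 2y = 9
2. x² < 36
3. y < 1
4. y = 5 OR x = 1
No

A contradictory subset is {-3x + 2y = 9, y < 1, y = 5 OR x = 1}. No integer assignment can satisfy these jointly:

  - -3x + 2y = 9: is a linear equation tying the variables together
  - y < 1: bounds one variable relative to a constant
  - y = 5 OR x = 1: forces a choice: either y = 5 or x = 1

Split on the disjunction (y = 5 OR x = 1):
  • If y = 5: this contradicts the bound y ≤ 0.
  • If x = 1: the equation forces y = 6, which contradicts the bound y ≤ 0.
Both branches are infeasible, so the system has no integer solution.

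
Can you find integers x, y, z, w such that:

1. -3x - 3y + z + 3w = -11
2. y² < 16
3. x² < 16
Yes

Take x = 0, y = -1, z = -14, w = 0. Substituting into each constraint:
  (1) -3(0) - 3(-1) + (-14) + 3(0) = -11 ✓
  (2) y² = (-1)² = 1, and 1 < 16 ✓
  (3) x² = (0)² = 0, and 0 < 16 ✓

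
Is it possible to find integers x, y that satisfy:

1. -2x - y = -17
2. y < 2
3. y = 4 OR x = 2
No

The full constraint system is jointly infeasible over the integers. Each constraint and what it forces:

  - -2x - y = -17: is a linear equation tying the variables together
  - y < 2: bounds one variable relative to a constant
  - y = 4 OR x = 2: forces a choice: either y = 4 or x = 2

Split on the disjunction (y = 4 OR x = 2):
  • If y = 4: this contradicts the bound y ≤ 1.
  • If x = 2: the equation forces y = 13, which contradicts the bound y ≤ 1.
Both branches are infeasible, so the system has no integer solution.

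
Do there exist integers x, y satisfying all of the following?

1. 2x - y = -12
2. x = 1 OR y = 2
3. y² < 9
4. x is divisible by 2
No

A contradictory subset is {2x - y = -12, x = 1 OR y = 2, x is divisible by 2}. No integer assignment can satisfy these jointly:

  - 2x - y = -12: is a linear equation tying the variables together
  - x = 1 OR y = 2: forces a choice: either x = 1 or y = 2
  - x is divisible by 2: restricts x to multiples of 2

Split on the disjunction (x = 1 OR y = 2):
  • If x = 1: this contradicts the divisibility constraint — 1 is not a multiple of 2.
  • If y = 2: with y = 2, writing x = 2x', every remaining term of the linear equation is divisible by 4, so the left side is ≡ 0 (mod 4); but the right side -10 ≡ 2 (mod 4). No integers can satisfy it.
Both branches are infeasible, so the system has no integer solution.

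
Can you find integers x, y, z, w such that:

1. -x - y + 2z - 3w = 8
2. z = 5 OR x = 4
Yes

Take x = 0, y = 2, z = 5, w = 0. Substituting into each constraint:
  (1) 0 + (-2) + 2(5) - 3(0) = 8 ✓
  (2) z = 5, target 5 ✓ (first branch holds)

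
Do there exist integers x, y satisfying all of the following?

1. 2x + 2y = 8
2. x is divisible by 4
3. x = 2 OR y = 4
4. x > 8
No

A contradictory subset is {2x + 2y = 8, x = 2 OR y = 4, x > 8}. No integer assignment can satisfy these jointly:

  - 2x + 2y = 8: is a linear equation tying the variables together
  - x = 2 OR y = 4: forces a choice: either x = 2 or y = 4
  - x > 8: bounds one variable relative to a constant

Split on the disjunction (x = 2 OR y = 4):
  • If x = 2: this contradicts the bound x ≥ 9.
  • If y = 4: the equation forces x = 0, which contradicts the bound x ≥ 9.
Both branches are infeasible, so the system has no integer solution.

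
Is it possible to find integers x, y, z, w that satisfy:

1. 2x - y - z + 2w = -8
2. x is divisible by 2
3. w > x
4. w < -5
Yes

Take x = -8, y = 0, z = -22, w = -7. Substituting into each constraint:
  (1) 2(-8) + 0 + 22 + 2(-7) = -8 ✓
  (2) -8 = 2 × -4, remainder 0 ✓
  (3) -7 > -8 ✓
  (4) -7 < -5 ✓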